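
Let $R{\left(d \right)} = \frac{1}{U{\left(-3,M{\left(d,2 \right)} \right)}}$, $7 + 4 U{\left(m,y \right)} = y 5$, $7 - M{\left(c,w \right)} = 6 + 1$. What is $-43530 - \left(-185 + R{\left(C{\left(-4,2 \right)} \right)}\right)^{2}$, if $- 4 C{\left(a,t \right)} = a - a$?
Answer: $- \frac{3820371}{49} \approx -77967.0$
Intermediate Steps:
$M{\left(c,w \right)} = 0$ ($M{\left(c,w \right)} = 7 - \left(6 + 1\right) = 7 - 7 = 0$)
$C{\left(a,t \right)} = 0$ ($C{\left(a,t \right)} = - \frac{a - a}{4} = \left(- \frac{1}{4}\right) 0 = 0$)
$U{\left(m,y \right)} = - \frac{7}{4} + \frac{5 y}{4}$ ($U{\left(m,y \right)} = - \frac{7}{4} + \frac{y 5}{4} = - \frac{7}{4} + \frac{5 y}{4}$)
$R{\left(d \right)} = - \frac{4}{7}$ ($R{\left(d \right)} = \frac{1}{- \frac{7}{4} + \frac{5}{4} \cdot 0} = \frac{1}{- \frac{7}{4} + 0} = \frac{1}{- \frac{7}{4}} = - \frac{4}{7}$)
$-43530 - \left(-185 + R{\left(C{\left(-4,2 \right)} \right)}\right)^{2} = -43530 - \left(-185 - \frac{4}{7}\right)^{2} = -43530 - \left(- \frac{1299}{7}\right)^{2} = -43530 - \frac{1687401}{49} = - \frac{3820371}{49}$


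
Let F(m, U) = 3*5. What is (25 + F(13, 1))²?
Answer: 1600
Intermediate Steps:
F(m, U) = 15
(25 + F(13, 1))² = (25 + 15)² = 40² = 1600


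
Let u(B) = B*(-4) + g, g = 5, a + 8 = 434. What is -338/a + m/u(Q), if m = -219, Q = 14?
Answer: 12676/3621 ≈ 3.5007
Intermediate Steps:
a = 426 (a = -8 + 434 = 426)
u(B) = 5 - 4*B (u(B) = B*(-4) + 5 = -4*B + 5 = 5 - 4*B)
-338/a + m/u(Q) = -338/426 - 219/(5 - 4*14) = -338*1/426 - 219/(5 - 56) = -169/213 - 219/(-51) = -169/213 - 219*(-1/51) = -169/213 + 73/17 = 12676/3621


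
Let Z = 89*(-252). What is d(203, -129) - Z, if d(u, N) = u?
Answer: 22631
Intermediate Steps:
Z = -22428
d(203, -129) - Z = 203 - 1*(-22428) = 203 + 22428 = 22631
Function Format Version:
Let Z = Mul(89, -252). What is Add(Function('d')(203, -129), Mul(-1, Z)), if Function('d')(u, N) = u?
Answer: 22631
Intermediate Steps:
Z = -22428
Add(Function('d')(203, -129), Mul(-1, Z)) = Add(203, Mul(-1, -22428)) = Add(203, 22428) = 22631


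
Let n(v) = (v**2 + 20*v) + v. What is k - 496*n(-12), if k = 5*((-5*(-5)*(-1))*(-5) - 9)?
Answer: 54148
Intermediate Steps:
n(v) = v**2 + 21*v
k = 580 (k = 5*((25*(-1))*(-5) - 9) = 5*(-25*(-5) - 9) = 5*(125 - 9) = 5*116 = 580)
k - 496*n(-12) = 580 - (-5952)*(21 - 12) = 580 - (-5952)*9 = 580 - 496*(-108) = 580 + 53568 = 54148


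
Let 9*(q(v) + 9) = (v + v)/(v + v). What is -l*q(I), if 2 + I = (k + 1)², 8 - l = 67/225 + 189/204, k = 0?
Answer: 414676/6885 ≈ 60.229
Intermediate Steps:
l = 103669/15300 (l = 8 - (67/225 + 189/204) = 8 - (67*(1/225) + 189*(1/204)) = 8 - (67/225 + 63/68) = 8 - 1*18731/15300 = 8 - 18731/15300 = 103669/15300 ≈ 6.7757)
I = -1 (I = -2 + (0 + 1)² = -2 + 1² = -2 + 1 = -1)
q(v) = -80/9 (q(v) = -9 + ((v + v)/(v + v))/9 = -9 + ((2*v)/((2*v)))/9 = -9 + ((2*v)*(1/(2*v)))/9 = -9 + (⅑)*1 = -9 + ⅑ = -80/9)
-l*q(I) = -103669*(-80)/(15300*9) = -1*(-414676/6885) = 414676/6885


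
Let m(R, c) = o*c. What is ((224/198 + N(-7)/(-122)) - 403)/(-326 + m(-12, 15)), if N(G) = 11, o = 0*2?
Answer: 4854859/3937428 ≈ 1.2330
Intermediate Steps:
o = 0
m(R, c) = 0 (m(R, c) = 0*c = 0)
((224/198 + N(-7)/(-122)) - 403)/(-326 + m(-12, 15)) = ((224/198 + 11/(-122)) - 403)/(-326 + 0) = ((224*(1/198) + 11*(-1/122)) - 403)/(-326) = ((112/99 - 11/122) - 403)*(-1/326) = (12575/12078 - 403)*(-1/326) = -4854859/12078*(-1/326) = 4854859/3937428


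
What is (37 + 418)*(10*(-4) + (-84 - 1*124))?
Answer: -112840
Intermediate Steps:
(37 + 418)*(10*(-4) + (-84 - 1*124)) = 455*(-40 + (-84 - 124)) = 455*(-40 - 208) = 455*(-248) = -112840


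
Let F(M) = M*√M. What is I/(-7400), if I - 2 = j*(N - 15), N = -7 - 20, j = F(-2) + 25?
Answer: 131/925 - 21*I*√2/1850 ≈ 0.14162 - 0.016053*I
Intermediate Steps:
F(M) = M^(3/2)
j = 25 - 2*I*√2 (j = (-2)^(3/2) + 25 = -2*I*√2 + 25 = 25 - 2*I*√2 ≈ 25.0 - 2.8284*I)
N = -27
I = -1048 + 84*I*√2 (I = 2 + (25 - 2*I*√2)*(-27 - 15) = 2 + (25 - 2*I*√2)*(-42) = 2 + (-1050 + 84*I*√2) = -1048 + 84*I*√2 ≈ -1048.0 + 118.79*I)
I/(-7400) = (-1048 + 84*I*√2)/(-7400) = (-1048 + 84*I*√2)*(-1/7400) = 131/925 - 21*I*√2/1850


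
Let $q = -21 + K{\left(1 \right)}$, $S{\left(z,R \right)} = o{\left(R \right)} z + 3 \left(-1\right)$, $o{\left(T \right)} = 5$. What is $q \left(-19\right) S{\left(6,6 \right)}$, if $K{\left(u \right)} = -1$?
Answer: $11286$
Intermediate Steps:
$S{\left(z,R \right)} = -3 + 5 z$ ($S{\left(z,R \right)} = 5 z + 3 \left(-1\right) = 5 z - 3 = -3 + 5 z$)
$q = -22$ ($q = -21 - 1 = -22$)
$q \left(-19\right) S{\left(6,6 \right)} = \left(-22\right) \left(-19\right) \left(-3 + 5 \cdot 6\right) = 418 \left(-3 + 30\right) = 418 \cdot 27 = 11286$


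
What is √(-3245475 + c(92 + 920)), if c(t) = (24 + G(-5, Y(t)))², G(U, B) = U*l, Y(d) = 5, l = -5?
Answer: I*√3243074 ≈ 1800.9*I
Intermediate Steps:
G(U, B) = -5*U (G(U, B) = U*(-5) = -5*U)
c(t) = 2401 (c(t) = (24 - 5*(-5))² = (24 + 25)² = 49² = 2401)
√(-3245475 + c(92 + 920)) = √(-3245475 + 2401) = √(-3243074) = I*√3243074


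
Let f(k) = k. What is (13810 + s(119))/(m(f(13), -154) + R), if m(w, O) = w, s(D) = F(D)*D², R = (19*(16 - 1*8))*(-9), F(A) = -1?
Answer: 351/1355 ≈ 0.25904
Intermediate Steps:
R = -1368 (R = (19*(16 - 8))*(-9) = (19*8)*(-9) = 152*(-9) = -1368)
s(D) = -D²
(13810 + s(119))/(m(f(13), -154) + R) = (13810 - 1*119²)/(13 - 1368) = (13810 - 1*14161)/(-1355) = (13810 - 14161)*(-1/1355) = -351*(-1/1355) = 351/1355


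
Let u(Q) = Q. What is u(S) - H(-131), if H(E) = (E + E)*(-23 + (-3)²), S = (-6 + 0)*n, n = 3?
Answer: -3686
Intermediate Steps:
S = -18 (S = (-6 + 0)*3 = -6*3 = -18)
H(E) = -28*E (H(E) = (2*E)*(-23 + 9) = (2*E)*(-14) = -28*E)
u(S) - H(-131) = -18 - (-28)*(-131) = -18 - 1*3668 = -18 - 3668 = -3686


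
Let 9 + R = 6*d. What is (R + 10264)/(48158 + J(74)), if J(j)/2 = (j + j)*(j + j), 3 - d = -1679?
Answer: 20347/91966 ≈ 0.22124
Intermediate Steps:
d = 1682 (d = 3 - 1*(-1679) = 3 + 1679 = 1682)
J(j) = 8*j² (J(j) = 2*((j + j)*(j + j)) = 2*((2*j)*(2*j)) = 2*(4*j²) = 8*j²)
R = 10083 (R = -9 + 6*1682 = -9 + 10092 = 10083)
(R + 10264)/(48158 + J(74)) = (10083 + 10264)/(48158 + 8*74²) = 20347/(48158 + 8*5476) = 20347/(48158 + 43808) = 20347/91966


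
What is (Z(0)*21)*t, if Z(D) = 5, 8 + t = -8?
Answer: -1680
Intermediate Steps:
t = -16 (t = -8 - 8 = -16)
(Z(0)*21)*t = (5*21)*(-16) = 105*(-16) = -1680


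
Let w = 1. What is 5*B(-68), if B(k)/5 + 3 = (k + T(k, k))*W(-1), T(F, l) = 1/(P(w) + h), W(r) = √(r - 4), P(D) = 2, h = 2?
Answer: -75 - 6775*I*√5/4 ≈ -75.0 - 3787.3*I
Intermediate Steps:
W(r) = √(-4 + r)
T(F, l) = ¼ (T(F, l) = 1/(2 + 2) = 1/4 = ¼)
B(k) = -15 + 5*I*√5*(¼ + k) (B(k) = -15 + 5*((k + ¼)*√(-4 - 1)) = -15 + 5*((¼ + k)*√(-5)) = -15 + 5*((¼ + k)*(I*√5)) = -15 + 5*(I*√5*(¼ + k)) = -15 + 5*I*√5*(¼ + k))
5*B(-68) = 5*(-15 + 5*I*√5/4 + 5*I*(-68)*√5) = 5*(-15 + 5*I*√5/4 - 340*I*√5) = 5*(-15 - 1355*I*√5/4) = -75 - 6775*I*√5/4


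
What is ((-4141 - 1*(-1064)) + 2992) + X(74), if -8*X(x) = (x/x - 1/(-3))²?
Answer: -767/9 ≈ -85.222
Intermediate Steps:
X(x) = -2/9 (X(x) = -(x/x - 1/(-3))²/8 = -(1 - 1*(-⅓))²/8 = -(1 + ⅓)²/8 = -(4/3)²/8 = -⅛*16/9 = -2/9)
((-4141 - 1*(-1064)) + 2992) + X(74) = ((-4141 - 1*(-1064)) + 2992) - 2/9 = ((-4141 + 1064) + 2992) - 2/9 = (-3077 + 2992) - 2/9 = -85 - 2/9 = -767/9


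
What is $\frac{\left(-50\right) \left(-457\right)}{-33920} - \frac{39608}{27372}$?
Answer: $- \frac{49223839}{23211456} \approx -2.1207$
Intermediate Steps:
$\frac{\left(-50\right) \left(-457\right)}{-33920} - \frac{39608}{27372} = 22850 \left(- \frac{1}{33920}\right) - \frac{9902}{6843} = - \frac{2285}{3392} - \frac{9902}{6843} = - \frac{49223839}{23211456}$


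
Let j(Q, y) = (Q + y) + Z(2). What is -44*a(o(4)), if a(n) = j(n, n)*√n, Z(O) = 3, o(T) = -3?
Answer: 132*I*√3 ≈ 228.63*I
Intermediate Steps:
j(Q, y) = 3 + Q + y (j(Q, y) = (Q + y) + 3 = 3 + Q + y)
a(n) = √n*(3 + 2*n) (a(n) = (3 + n + n)*√n = (3 + 2*n)*√n = √n*(3 + 2*n))
-44*a(o(4)) = -44*√(-3)*(3 + 2*(-3)) = -44*I*√3*(3 - 6) = -44*I*√3*(-3) = -(-132)*I*√3 = 132*I*√3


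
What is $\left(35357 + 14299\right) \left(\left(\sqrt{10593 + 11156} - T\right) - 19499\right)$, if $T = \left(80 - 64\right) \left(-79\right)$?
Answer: $-905477160 + 49656 \sqrt{21749} \approx -8.9815 \cdot 10^{8}$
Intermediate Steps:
$T = -1264$ ($T = 16 \left(-79\right) = -1264$)
$\left(35357 + 14299\right) \left(\left(\sqrt{10593 + 11156} - T\right) - 19499\right) = \left(35357 + 14299\right) \left(\left(\sqrt{10593 + 11156} - -1264\right) - 19499\right) = 49656 \left(\left(\sqrt{21749} + 1264\right) - 19499\right) = 49656 \left(\left(1264 + \sqrt{21749}\right) - 19499\right) = 49656 \left(-18235 + \sqrt{21749}\right) = -905477160 + 49656 \sqrt{21749}$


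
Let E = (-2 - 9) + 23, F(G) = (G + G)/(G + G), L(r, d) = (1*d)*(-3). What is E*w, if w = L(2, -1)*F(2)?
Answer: 36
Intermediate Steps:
L(r, d) = -3*d (L(r, d) = d*(-3) = -3*d)
F(G) = 1 (F(G) = (2*G)/((2*G)) = (2*G)*(1/(2*G)) = 1)
w = 3 (w = -3*(-1)*1 = 3*1 = 3)
E = 12 (E = -11 + 23 = 12)
E*w = 12*3 = 36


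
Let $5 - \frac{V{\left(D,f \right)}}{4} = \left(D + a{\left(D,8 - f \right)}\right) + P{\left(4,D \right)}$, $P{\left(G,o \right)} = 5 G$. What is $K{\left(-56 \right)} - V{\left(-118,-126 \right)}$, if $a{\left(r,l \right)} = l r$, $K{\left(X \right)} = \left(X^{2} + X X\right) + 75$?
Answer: $-57313$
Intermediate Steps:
$K{\left(X \right)} = 75 + 2 X^{2}$ ($K{\left(X \right)} = \left(X^{2} + X^{2}\right) + 75 = 2 X^{2} + 75 = 75 + 2 X^{2}$)
$V{\left(D,f \right)} = -60 - 4 D - 4 D \left(8 - f\right)$ ($V{\left(D,f \right)} = 20 - 4 \left(\left(D + \left(8 - f\right) D\right) + 5 \cdot 4\right) = 20 - 4 \left(\left(D + D \left(8 - f\right)\right) + 20\right) = 20 - 4 \left(20 + D + D \left(8 - f\right)\right) = 20 - \left(80 + 4 D + 4 D \left(8 - f\right)\right) = -60 - 4 D - 4 D \left(8 - f\right)$)
$K{\left(-56 \right)} - V{\left(-118,-126 \right)} = \left(75 + 2 \left(-56\right)^{2}\right) - \left(-60 - -472 + 4 \left(-118\right) \left(-8 - 126\right)\right) = \left(75 + 2 \cdot 3136\right) - \left(-60 + 472 + 4 \left(-118\right) \left(-134\right)\right) = \left(75 + 6272\right) - \left(-60 + 472 + 63248\right) = 6347 - 63660 = -57313$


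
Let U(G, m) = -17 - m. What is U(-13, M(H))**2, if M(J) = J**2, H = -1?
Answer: 324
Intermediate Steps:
U(-13, M(H))**2 = (-17 - 1*(-1)**2)**2 = (-17 - 1*1)**2 = (-17 - 1)**2 = (-18)**2 = 324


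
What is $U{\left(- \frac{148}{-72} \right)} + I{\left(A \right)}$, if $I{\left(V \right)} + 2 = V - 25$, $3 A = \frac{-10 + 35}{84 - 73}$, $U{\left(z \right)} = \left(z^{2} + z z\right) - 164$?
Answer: $- \frac{323953}{1782} \approx -181.79$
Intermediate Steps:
$U{\left(z \right)} = -164 + 2 z^{2}$ ($U{\left(z \right)} = \left(z^{2} + z^{2}\right) - 164 = 2 z^{2} - 164 = -164 + 2 z^{2}$)
$A = \frac{25}{33}$ ($A = \frac{\left(-10 + 35\right) \frac{1}{84 - 73}}{3} = \frac{25 \cdot \frac{1}{11}}{3} = \frac{1}{3} \cdot \frac{25}{11} = \frac{25}{33} \approx 0.75758$)
$I{\left(V \right)} = -27 + V$ ($I{\left(V \right)} = -2 + \left(V - 25\right) = -2 + \left(-25 + V\right) = -27 + V$)
$U{\left(- \frac{148}{-72} \right)} + I{\left(A \right)} = \left(-164 + 2 \left(- \frac{148}{-72}\right)^{2}\right) + \left(-27 + \frac{25}{33}\right) = \left(-164 + 2 \left(\left(-148\right) \left(- \frac{1}{72}\right)\right)^{2}\right) - \frac{866}{33} = \left(-164 + 2 \left(\frac{37}{18}\right)^{2}\right) - \frac{866}{33} = \left(-164 + 2 \cdot \frac{1369}{324}\right) - \frac{866}{33} = \left(-164 + \frac{1369}{162}\right) - \frac{866}{33} = - \frac{25199}{162} - \frac{866}{33} = - \frac{323953}{1782}$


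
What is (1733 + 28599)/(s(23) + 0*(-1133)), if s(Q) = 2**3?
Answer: 7583/2 ≈ 3791.5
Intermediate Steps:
s(Q) = 8
(1733 + 28599)/(s(23) + 0*(-1133)) = (1733 + 28599)/(8 + 0*(-1133)) = 30332/(8 + 0) = 30332/8 = 30332*(1/8) = 7583/2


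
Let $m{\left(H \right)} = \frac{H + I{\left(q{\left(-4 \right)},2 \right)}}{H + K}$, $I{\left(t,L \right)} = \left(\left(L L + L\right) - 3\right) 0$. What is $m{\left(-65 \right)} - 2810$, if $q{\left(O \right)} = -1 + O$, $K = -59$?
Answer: $- \frac{348375}{124} \approx -2809.5$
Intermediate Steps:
$I{\left(t,L \right)} = 0$ ($I{\left(t,L \right)} = \left(\left(L^{2} + L\right) - 3\right) 0 = \left(\left(L + L^{2}\right) - 3\right) 0 = \left(-3 + L + L^{2}\right) 0 = 0$)
$m{\left(H \right)} = \frac{H}{-59 + H}$ ($m{\left(H \right)} = \frac{H + 0}{H - 59} = \frac{H}{-59 + H}$)
$m{\left(-65 \right)} - 2810 = - \frac{65}{-59 - 65} - 2810 = - \frac{65}{-124} - 2810 = \left(-65\right) \left(- \frac{1}{124}\right) - 2810 = \frac{65}{124} - 2810 = - \frac{348375}{124}$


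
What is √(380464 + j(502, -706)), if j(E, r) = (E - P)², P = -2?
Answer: 4*√39655 ≈ 796.54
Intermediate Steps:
j(E, r) = (2 + E)² (j(E, r) = (E - 1*(-2))² = (E + 2)² = (2 + E)²)
√(380464 + j(502, -706)) = √(380464 + (2 + 502)²) = √(380464 + 504²) = √(380464 + 254016) = √634480 = 4*√39655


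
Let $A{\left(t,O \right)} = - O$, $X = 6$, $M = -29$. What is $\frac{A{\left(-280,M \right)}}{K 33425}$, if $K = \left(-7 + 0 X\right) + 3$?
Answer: $- \frac{29}{133700} \approx -0.0002169$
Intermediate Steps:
$K = -4$ ($K = \left(-7 + 0 \cdot 6\right) + 3 = \left(-7 + 0\right) + 3 = -7 + 3 = -4$)
$\frac{A{\left(-280,M \right)}}{K 33425} = \frac{\left(-1\right) \left(-29\right)}{\left(-4\right) 33425} = \frac{29}{-133700} = 29 \left(- \frac{1}{133700}\right) = - \frac{29}{133700}$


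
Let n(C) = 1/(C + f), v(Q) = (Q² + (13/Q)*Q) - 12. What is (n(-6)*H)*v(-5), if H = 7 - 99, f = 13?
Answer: -2392/7 ≈ -341.71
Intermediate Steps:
H = -92
v(Q) = 1 + Q² (v(Q) = (Q² + 13) - 12 = (13 + Q²) - 12 = 1 + Q²)
n(C) = 1/(13 + C) (n(C) = 1/(C + 13) = 1/(13 + C))
(n(-6)*H)*v(-5) = (-92/(13 - 6))*(1 + (-5)²) = (-92/7)*(1 + 25) = ((⅐)*(-92))*26 = -92/7*26 = -2392/7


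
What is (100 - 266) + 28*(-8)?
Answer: -390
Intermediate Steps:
(100 - 266) + 28*(-8) = -166 - 224 = -390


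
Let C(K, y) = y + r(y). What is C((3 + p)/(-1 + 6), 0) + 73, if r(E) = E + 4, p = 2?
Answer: 77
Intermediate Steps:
r(E) = 4 + E
C(K, y) = 4 + 2*y (C(K, y) = y + (4 + y) = 4 + 2*y)
C((3 + p)/(-1 + 6), 0) + 73 = (4 + 2*0) + 73 = (4 + 0) + 73 = 4 + 73 = 77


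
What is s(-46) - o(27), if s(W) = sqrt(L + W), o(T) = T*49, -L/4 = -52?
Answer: -1323 + 9*sqrt(2) ≈ -1310.3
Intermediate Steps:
L = 208 (L = -4*(-52) = 208)
o(T) = 49*T
s(W) = sqrt(208 + W)
s(-46) - o(27) = sqrt(208 - 46) - 49*27 = sqrt(162) - 1*1323 = 9*sqrt(2) - 1323 = -1323 + 9*sqrt(2)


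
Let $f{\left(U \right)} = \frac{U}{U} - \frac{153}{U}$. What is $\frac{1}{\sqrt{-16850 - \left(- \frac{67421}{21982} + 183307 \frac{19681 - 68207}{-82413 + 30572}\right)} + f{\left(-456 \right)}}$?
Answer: $\frac{17581268402936}{2480602322257005655} - \frac{11552 i \sqrt{244701385741954319748106}}{2480602322257005655} \approx 7.0875 \cdot 10^{-6} - 0.0023037 i$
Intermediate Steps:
$f{\left(U \right)} = 1 - \frac{153}{U}$
$\frac{1}{\sqrt{-16850 - \left(- \frac{67421}{21982} + 183307 \frac{19681 - 68207}{-82413 + 30572}\right)} + f{\left(-456 \right)}} = \frac{1}{\sqrt{-16850 - \left(- \frac{67421}{21982} + 183307 \frac{19681 - 68207}{-82413 + 30572}\right)} + \frac{-153 - 456}{-456}} = \frac{1}{\sqrt{-16850 - \left(- \frac{67421}{21982} + \frac{183307}{\left(-51841\right) \frac{1}{-48526}}\right)} - - \frac{203}{152}} = \frac{1}{\sqrt{-16850 + \left(- \frac{183307}{\left(-51841\right) \left(- \frac{1}{48526}\right)} + \frac{67421}{21982}\right)} + \frac{203}{152}} = \frac{1}{\sqrt{-16850 + \left(- \frac{183307}{\frac{51841}{48526}} + \frac{67421}{21982}\right)} + \frac{203}{152}} = \frac{1}{\sqrt{-16850 + \left(\left(-183307\right) \frac{48526}{51841} + \frac{67421}{21982}\right)} + \frac{203}{152}} = \frac{1}{\sqrt{-16850 + \left(- \frac{8895155482}{51841} + \frac{67421}{21982}\right)} + \frac{203}{152}} = \frac{1}{\sqrt{-16850 - \frac{195529812633263}{1139568862}} + \frac{203}{152}} = \frac{1}{\sqrt{- \frac{214731547957963}{1139568862}} + \frac{203}{152}} = \frac{1}{\frac{i \sqrt{244701385741954319748106}}{1139568862} + \frac{203}{152}} = \frac{1}{\frac{203}{152} + \frac{i \sqrt{244701385741954319748106}}{1139568862}}$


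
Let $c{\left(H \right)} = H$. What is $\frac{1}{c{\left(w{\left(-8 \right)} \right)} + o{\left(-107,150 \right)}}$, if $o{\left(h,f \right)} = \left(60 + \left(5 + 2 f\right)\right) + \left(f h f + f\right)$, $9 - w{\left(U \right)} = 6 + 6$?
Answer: $- \frac{1}{2406988} \approx -4.1546 \cdot 10^{-7}$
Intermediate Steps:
$w{\left(U \right)} = -3$ ($w{\left(U \right)} = 9 - \left(6 + 6\right) = 9 - 12 = -3$)
$o{\left(h,f \right)} = 65 + 3 f + h f^{2}$ ($o{\left(h,f \right)} = \left(65 + 2 f\right) + \left(h f^{2} + f\right) = \left(65 + 2 f\right) + \left(f + h f^{2}\right) = 65 + 3 f + h f^{2}$)
$\frac{1}{c{\left(w{\left(-8 \right)} \right)} + o{\left(-107,150 \right)}} = \frac{1}{-3 + \left(65 + 3 \cdot 150 - 107 \cdot 150^{2}\right)} = \frac{1}{-3 + \left(65 + 450 - 2407500\right)} = \frac{1}{-3 - 2406985} = \frac{1}{-2406988} = - \frac{1}{2406988}$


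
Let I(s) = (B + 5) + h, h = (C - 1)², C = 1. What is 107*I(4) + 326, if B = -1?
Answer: 754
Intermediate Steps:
h = 0 (h = (1 - 1)² = 0² = 0)
I(s) = 4 (I(s) = (-1 + 5) + 0 = 4 + 0 = 4)
107*I(4) + 326 = 107*4 + 326 = 428 + 326 = 754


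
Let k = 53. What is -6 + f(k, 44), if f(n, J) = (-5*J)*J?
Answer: -9686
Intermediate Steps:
f(n, J) = -5*J²
-6 + f(k, 44) = -6 - 5*44² = -6 - 5*1936 = -6 - 9680 = -9686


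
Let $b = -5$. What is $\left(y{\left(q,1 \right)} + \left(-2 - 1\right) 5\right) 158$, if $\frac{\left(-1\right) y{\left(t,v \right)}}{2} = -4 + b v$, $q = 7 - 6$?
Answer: $474$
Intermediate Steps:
$q = 1$
$y{\left(t,v \right)} = 8 + 10 v$ ($y{\left(t,v \right)} = - 2 \left(-4 - 5 v\right) = 8 + 10 v$)
$\left(y{\left(q,1 \right)} + \left(-2 - 1\right) 5\right) 158 = \left(\left(8 + 10 \cdot 1\right) + \left(-2 - 1\right) 5\right) 158 = \left(\left(8 + 10\right) - 15\right) 158 = \left(18 - 15\right) 158 = 3 \cdot 158 = 474$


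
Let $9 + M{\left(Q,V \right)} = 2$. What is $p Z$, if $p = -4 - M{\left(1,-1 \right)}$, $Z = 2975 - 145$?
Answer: $8490$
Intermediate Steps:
$M{\left(Q,V \right)} = -7$ ($M{\left(Q,V \right)} = -9 + 2 = -7$)
$Z = 2830$ ($Z = 2975 - 145 = 2830$)
$p = 3$ ($p = -4 - -7 = -4 + 7 = 3$)
$p Z = 3 \cdot 2830 = 8490$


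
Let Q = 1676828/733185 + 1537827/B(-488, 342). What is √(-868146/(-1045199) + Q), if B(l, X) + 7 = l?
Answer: I*√24503843846513150599213090995/2809855505655 ≈ 55.71*I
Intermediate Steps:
B(l, X) = -7 + l
Q = -25037370203/8065035 (Q = 1676828/733185 + 1537827/(-7 - 488) = 1676828*(1/733185) + 1537827/(-495) = 1676828/733185 + 1537827*(-1/495) = 1676828/733185 - 512609/165 = -25037370203/8065035 ≈ -3104.4)
√(-868146/(-1045199) + Q) = √(-868146/(-1045199) - 25037370203/8065035) = √(-868146*(-1/1045199) - 25037370203/8065035) = √(868146/1045199 - 25037370203/8065035) = √(-26162032670930287/8429566516965) = I*√24503843846513150599213090995/2809855505655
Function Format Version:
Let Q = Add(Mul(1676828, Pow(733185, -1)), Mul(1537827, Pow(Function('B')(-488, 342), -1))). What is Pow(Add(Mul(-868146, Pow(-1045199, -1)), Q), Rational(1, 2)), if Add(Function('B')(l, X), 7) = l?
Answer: Mul(Rational(1, 2809855505655), I, Pow(24503843846513150599213090995, Rational(1, 2))) ≈ Mul(55.710, I)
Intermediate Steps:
Function('B')(l, X) = Add(-7, l)
Q = Rational(-25037370203, 8065035) (Q = Add(Mul(1676828, Pow(733185, -1)), Mul(1537827, Pow(Add(-7, -488), -1))) = Add(Mul(1676828, Rational(1, 733185)), Mul(1537827, Pow(-495, -1))) = Add(Rational(1676828, 733185), Mul(1537827, Rational(-1, 495))) = Add(Rational(1676828, 733185), Rational(-512609, 165)) = Rational(-25037370203, 8065035) ≈ -3104.4)
Pow(Add(Mul(-868146, Pow(-1045199, -1)), Q), Rational(1, 2)) = Pow(Add(Mul(-868146, Pow(-1045199, -1)), Rational(-25037370203, 8065035)), Rational(1, 2)) = Pow(Add(Mul(-868146, Rational(-1, 1045199)), Rational(-25037370203, 8065035)), Rational(1, 2)) = Pow(Add(Rational(868146, 1045199), Rational(-25037370203, 8065035)), Rational(1, 2)) = Pow(Rational(-26162032670930287, 8429566516965), Rational(1, 2)) = Mul(Rational(1, 2809855505655), I, Pow(24503843846513150599213090995, Rational(1, 2)))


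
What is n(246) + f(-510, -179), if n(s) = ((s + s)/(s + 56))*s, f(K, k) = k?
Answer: 33487/151 ≈ 221.77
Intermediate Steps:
n(s) = 2*s²/(56 + s) (n(s) = ((2*s)/(56 + s))*s = (2*s/(56 + s))*s = 2*s²/(56 + s))
n(246) + f(-510, -179) = 2*246²/(56 + 246) - 179 = 2*60516/302 - 179 = 2*60516*(1/302) - 179 = 60516/151 - 179 = 33487/151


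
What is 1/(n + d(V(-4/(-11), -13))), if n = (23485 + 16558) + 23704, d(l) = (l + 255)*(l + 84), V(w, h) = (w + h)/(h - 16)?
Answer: 101761/8681730007 ≈ 1.1721e-5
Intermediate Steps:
V(w, h) = (h + w)/(-16 + h)
d(l) = (84 + l)*(255 + l) (d(l) = (255 + l)*(84 + l) = (84 + l)*(255 + l))
n = 63747 (n = 40043 + 23704 = 63747)
1/(n + d(V(-4/(-11), -13))) = 1/(63747 + (21420 + ((-13 - 4/(-11))/(-16 - 13))**2 + 339*((-13 - 4/(-11))/(-16 - 13)))) = 1/(63747 + (21420 + ((-13 - 4*(-1/11))/(-29))**2 + 339*((-13 - 4*(-1/11))/(-29)))) = 1/(63747 + (21420 + (-(-13 + 4/11)/29)**2 + 339*(-(-13 + 4/11)/29))) = 1/(63747 + (21420 + (-1/29*(-139/11))**2 + 339*(-1/29*(-139/11)))) = 1/(63747 + (21420 + (139/319)**2 + 339*(139/319))) = 1/(63747 + (21420 + 19321/101761 + 47121/319)) = 1/(63747 + 2194771540/101761) = 1/(8681730007/101761) = 101761/8681730007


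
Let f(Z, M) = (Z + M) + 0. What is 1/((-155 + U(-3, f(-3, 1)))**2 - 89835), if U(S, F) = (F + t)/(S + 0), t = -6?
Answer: -9/599666 ≈ -1.5008e-5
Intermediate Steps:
f(Z, M) = M + Z (f(Z, M) = (M + Z) + 0 = M + Z)
U(S, F) = (-6 + F)/S (U(S, F) = (F - 6)/(S + 0) = (-6 + F)/S)
1/((-155 + U(-3, f(-3, 1)))**2 - 89835) = 1/((-155 + (-6 + (1 - 3))/(-3))**2 - 89835) = 1/((-155 - (-6 - 2)/3)**2 - 89835) = 1/((-155 - 1/3*(-8))**2 - 89835) = 1/((-155 + 8/3)**2 - 89835) = 1/((-457/3)**2 - 89835) = 1/(208849/9 - 89835) = 1/(-599666/9) = -9/599666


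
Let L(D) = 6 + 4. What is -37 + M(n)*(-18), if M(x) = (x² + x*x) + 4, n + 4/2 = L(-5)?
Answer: -2413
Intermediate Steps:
L(D) = 10
n = 8 (n = -2 + 10 = 8)
M(x) = 4 + 2*x² (M(x) = (x² + x²) + 4 = 2*x² + 4 = 4 + 2*x²)
-37 + M(n)*(-18) = -37 + (4 + 2*8²)*(-18) = -37 + (4 + 2*64)*(-18) = -37 + (4 + 128)*(-18) = -37 + 132*(-18) = -37 - 2376 = -2413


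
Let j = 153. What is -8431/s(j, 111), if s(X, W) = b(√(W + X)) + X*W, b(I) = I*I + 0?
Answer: -8431/17247 ≈ -0.48884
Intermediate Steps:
b(I) = I² (b(I) = I² + 0 = I²)
s(X, W) = W + X + W*X (s(X, W) = (√(W + X))² + X*W = (W + X) + W*X = W + X + W*X)
-8431/s(j, 111) = -8431/(111 + 153 + 111*153) = -8431/(111 + 153 + 16983) = -8431/17247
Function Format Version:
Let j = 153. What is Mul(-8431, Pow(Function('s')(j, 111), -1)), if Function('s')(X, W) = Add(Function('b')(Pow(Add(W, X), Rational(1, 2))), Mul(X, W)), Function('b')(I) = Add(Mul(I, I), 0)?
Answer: Rational(-8431, 17247) ≈ -0.48884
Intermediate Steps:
Function('b')(I) = Pow(I, 2) (Function('b')(I) = Add(Pow(I, 2), 0) = Pow(I, 2))
Function('s')(X, W) = Add(W, X, Mul(W, X)) (Function('s')(X, W) = Add(Pow(Pow(Add(W, X), Rational(1, 2)), 2), Mul(X, W)) = Add(Add(W, X), Mul(W, X)) = Add(W, X, Mul(W, X)))
Mul(-8431, Pow(Function('s')(j, 111), -1)) = Mul(-8431, Pow(Add(111, 153, Mul(111, 153)), -1)) = Mul(-8431, Pow(Add(111, 153, 16983), -1)) = Mul(-8431, Pow(17247, -1)) = Mul(-8431, Rational(1, 17247)) = Rational(-8431, 17247)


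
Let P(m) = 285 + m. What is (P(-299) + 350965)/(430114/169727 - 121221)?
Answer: -59565860377/20574046553 ≈ -2.8952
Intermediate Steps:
(P(-299) + 350965)/(430114/169727 - 121221) = ((285 - 299) + 350965)/(430114/169727 - 121221) = (-14 + 350965)/(430114*(1/169727) - 121221) = 350951/(430114/169727 - 121221) = 350951/(-20574046553/169727) = 350951*(-169727/20574046553) = -59565860377/20574046553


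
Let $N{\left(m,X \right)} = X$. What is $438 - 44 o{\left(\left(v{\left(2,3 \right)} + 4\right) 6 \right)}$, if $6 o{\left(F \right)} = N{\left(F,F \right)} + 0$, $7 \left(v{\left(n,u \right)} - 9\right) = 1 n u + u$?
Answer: $- \frac{1334}{7} \approx -190.57$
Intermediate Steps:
$v{\left(n,u \right)} = 9 + \frac{u}{7} + \frac{n u}{7}$ ($v{\left(n,u \right)} = 9 + \frac{1 n u + u}{7} = 9 + \frac{n u + u}{7} = 9 + \frac{u + n u}{7} = 9 + \left(\frac{u}{7} + \frac{n u}{7}\right) = 9 + \frac{u}{7} + \frac{n u}{7}$)
$o{\left(F \right)} = \frac{F}{6}$ ($o{\left(F \right)} = \frac{F + 0}{6} = \frac{F}{6}$)
$438 - 44 o{\left(\left(v{\left(2,3 \right)} + 4\right) 6 \right)} = 438 - 44 \frac{\left(\left(9 + \frac{1}{7} \cdot 3 + \frac{1}{7} \cdot 2 \cdot 3\right) + 4\right) 6}{6} = 438 - 44 \frac{\left(\left(9 + \frac{3}{7} + \frac{6}{7}\right) + 4\right) 6}{6} = 438 - 44 \frac{\left(\frac{72}{7} + 4\right) 6}{6} = 438 - 44 \frac{\frac{100}{7} \cdot 6}{6} = 438 - 44 \cdot \frac{1}{6} \cdot \frac{600}{7} = 438 - \frac{4400}{7} = - \frac{1334}{7}$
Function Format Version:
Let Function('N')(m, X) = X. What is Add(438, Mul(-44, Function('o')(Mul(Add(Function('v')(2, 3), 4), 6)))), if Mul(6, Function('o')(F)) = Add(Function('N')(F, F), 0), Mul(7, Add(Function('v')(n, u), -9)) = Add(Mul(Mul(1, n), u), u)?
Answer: Rational(-1334, 7) ≈ -190.57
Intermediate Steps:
Function('v')(n, u) = Add(9, Mul(Rational(1, 7), u), Mul(Rational(1, 7), n, u)) (Function('v')(n, u) = Add(9, Mul(Rational(1, 7), Add(Mul(Mul(1, n), u), u))) = Add(9, Mul(Rational(1, 7), Add(Mul(n, u), u))) = Add(9, Mul(Rational(1, 7), Add(u, Mul(n, u)))) = Add(9, Add(Mul(Rational(1, 7), u), Mul(Rational(1, 7), n, u))) = Add(9, Mul(Rational(1, 7), u), Mul(Rational(1, 7), n, u)))
Function('o')(F) = Mul(Rational(1, 6), F) (Function('o')(F) = Mul(Rational(1, 6), Add(F, 0)) = Mul(Rational(1, 6), F))
Add(438, Mul(-44, Function('o')(Mul(Add(Function('v')(2, 3), 4), 6)))) = Add(438, Mul(-44, Mul(Rational(1, 6), Mul(Add(Add(9, Mul(Rational(1, 7), 3), Mul(Rational(1, 7), 2, 3)), 4), 6)))) = Add(438, Mul(-44, Mul(Rational(1, 6), Mul(Add(Add(9, Rational(3, 7), Rational(6, 7)), 4), 6)))) = Add(438, Mul(-44, Mul(Rational(1, 6), Mul(Add(Rational(72, 7), 4), 6)))) = Add(438, Mul(-44, Mul(Rational(1, 6), Mul(Rational(100, 7), 6)))) = Add(438, Mul(-44, Mul(Rational(1, 6), Rational(600, 7)))) = Add(438, Mul(-44, Rational(100, 7))) = Add(438, Rational(-4400, 7)) = Rational(-1334, 7)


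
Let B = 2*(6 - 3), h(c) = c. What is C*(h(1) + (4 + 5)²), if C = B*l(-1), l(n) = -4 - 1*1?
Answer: -2460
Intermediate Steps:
l(n) = -5 (l(n) = -4 - 1 = -5)
B = 6 (B = 2*3 = 6)
C = -30 (C = 6*(-5) = -30)
C*(h(1) + (4 + 5)²) = -30*(1 + (4 + 5)²) = -30*(1 + 9²) = -30*(1 + 81) = -30*82 = -2460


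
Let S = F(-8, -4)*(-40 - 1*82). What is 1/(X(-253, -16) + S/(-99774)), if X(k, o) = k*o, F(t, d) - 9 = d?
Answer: 49887/201942881 ≈ 0.00024704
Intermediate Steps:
F(t, d) = 9 + d
S = -610 (S = (9 - 4)*(-40 - 1*82) = 5*(-40 - 82) = 5*(-122) = -610)
1/(X(-253, -16) + S/(-99774)) = 1/(-253*(-16) - 610/(-99774)) = 1/(4048 - 610*(-1/99774)) = 1/(4048 + 305/49887) = 1/(201942881/49887) = 49887/201942881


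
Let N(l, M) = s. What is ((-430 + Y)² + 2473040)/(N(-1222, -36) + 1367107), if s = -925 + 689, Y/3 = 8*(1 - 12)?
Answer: 2954676/1366871 ≈ 2.1616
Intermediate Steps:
Y = -264 (Y = 3*(8*(1 - 12)) = 3*(8*(-11)) = 3*(-88) = -264)
s = -236
N(l, M) = -236
((-430 + Y)² + 2473040)/(N(-1222, -36) + 1367107) = ((-430 - 264)² + 2473040)/(-236 + 1367107) = ((-694)² + 2473040)/1366871 = (481636 + 2473040)*(1/1366871) = 2954676*(1/1366871) = 2954676/1366871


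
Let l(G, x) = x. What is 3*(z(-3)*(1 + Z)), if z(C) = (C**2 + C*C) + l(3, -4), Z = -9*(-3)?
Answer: 1176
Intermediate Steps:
Z = 27 (Z = -3*(-9) = 27)
z(C) = -4 + 2*C**2 (z(C) = (C**2 + C*C) - 4 = (C**2 + C**2) - 4 = 2*C**2 - 4 = -4 + 2*C**2)
3*(z(-3)*(1 + Z)) = 3*((-4 + 2*(-3)**2)*(1 + 27)) = 3*((-4 + 2*9)*28) = 3*((-4 + 18)*28) = 3*(14*28) = 3*392 = 1176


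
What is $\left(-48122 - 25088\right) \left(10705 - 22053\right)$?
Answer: $830787080$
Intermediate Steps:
$\left(-48122 - 25088\right) \left(10705 - 22053\right) = \left(-48122 - 25088\right) \left(-11348\right) = \left(-73210\right) \left(-11348\right) = 830787080$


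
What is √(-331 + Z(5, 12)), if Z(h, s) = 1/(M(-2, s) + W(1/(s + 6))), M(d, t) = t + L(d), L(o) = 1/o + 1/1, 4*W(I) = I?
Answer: I*√268641259/901 ≈ 18.191*I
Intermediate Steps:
W(I) = I/4
L(o) = 1 + 1/o (L(o) = 1/o + 1*1 = 1/o + 1 = 1 + 1/o)
M(d, t) = t + (1 + d)/d
Z(h, s) = 1/(½ + s + 1/(4*(6 + s))) (Z(h, s) = 1/((1 + s + 1/(-2)) + 1/(4*(s + 6))) = 1/((1 + s - ½) + 1/(4*(6 + s))) = 1/((½ + s) + 1/(4*(6 + s))) = 1/(½ + s + 1/(4*(6 + s))))
√(-331 + Z(5, 12)) = √(-331 + 4*(6 + 12)/(13 + 4*12² + 26*12)) = √(-331 + 4*18/(13 + 4*144 + 312)) = √(-331 + 4*18/(13 + 576 + 312)) = √(-331 + 4*18/901) = √(-331 + 4*(1/901)*18) = √(-331 + 72/901) = √(-298159/901) = I*√268641259/901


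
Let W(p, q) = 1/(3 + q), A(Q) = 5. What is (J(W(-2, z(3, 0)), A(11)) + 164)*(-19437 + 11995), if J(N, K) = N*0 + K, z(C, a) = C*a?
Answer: -1257698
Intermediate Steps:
J(N, K) = K (J(N, K) = 0 + K = K)
(J(W(-2, z(3, 0)), A(11)) + 164)*(-19437 + 11995) = (5 + 164)*(-19437 + 11995) = 169*(-7442) = -1257698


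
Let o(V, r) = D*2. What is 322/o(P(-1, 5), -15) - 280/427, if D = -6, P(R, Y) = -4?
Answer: -10061/366 ≈ -27.489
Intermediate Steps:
o(V, r) = -12 (o(V, r) = -6*2 = -12)
322/o(P(-1, 5), -15) - 280/427 = 322/(-12) - 280/427 = 322*(-1/12) - 280*1/427 = -161/6 - 40/61 = -10061/366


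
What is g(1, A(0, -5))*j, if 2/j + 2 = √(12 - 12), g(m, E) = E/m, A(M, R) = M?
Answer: 0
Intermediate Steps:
g(m, E) = E/m
j = -1 (j = 2/(-2 + √(12 - 12)) = 2/(-2 + √0) = 2/(-2 + 0) = 2/(-2) = 2*(-½) = -1)
g(1, A(0, -5))*j = (0/1)*(-1) = (0*1)*(-1) = 0*(-1) = 0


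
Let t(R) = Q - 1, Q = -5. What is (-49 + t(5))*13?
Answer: -715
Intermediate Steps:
t(R) = -6 (t(R) = -5 - 1 = -6)
(-49 + t(5))*13 = (-49 - 6)*13 = -55*13 = -715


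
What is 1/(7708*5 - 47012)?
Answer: -1/8472 ≈ -0.00011804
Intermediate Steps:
1/(7708*5 - 47012) = 1/(38540 - 47012) = 1/(-8472) = -1/8472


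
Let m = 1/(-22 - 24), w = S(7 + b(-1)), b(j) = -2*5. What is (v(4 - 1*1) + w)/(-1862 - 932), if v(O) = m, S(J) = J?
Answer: 139/128524 ≈ 0.0010815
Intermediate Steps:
b(j) = -10
w = -3 (w = 7 - 10 = -3)
m = -1/46 (m = 1/(-46) = -1/46 ≈ -0.021739)
v(O) = -1/46
(v(4 - 1*1) + w)/(-1862 - 932) = (-1/46 - 3)/(-1862 - 932) = -139/46/(-2794) = -139/46*(-1/2794) = 139/128524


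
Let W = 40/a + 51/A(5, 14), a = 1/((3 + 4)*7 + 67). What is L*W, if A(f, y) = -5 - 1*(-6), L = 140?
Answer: 656740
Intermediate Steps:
a = 1/116 (a = 1/(7*7 + 67) = 1/(49 + 67) = 1/116 ≈ 0.0086207)
A(f, y) = 1 (A(f, y) = -5 + 6 = 1)
W = 4691 (W = 40/(1/116) + 51/1 = 40*116 + 51*1 = 4640 + 51 = 4691)
L*W = 140*4691 = 656740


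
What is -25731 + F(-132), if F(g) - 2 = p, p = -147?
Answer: -25876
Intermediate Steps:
F(g) = -145 (F(g) = 2 - 147 = -145)
-25731 + F(-132) = -25731 - 145 = -25876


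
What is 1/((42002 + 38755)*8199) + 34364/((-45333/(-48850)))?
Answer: 41166654816614279/1111710633597 ≈ 37030.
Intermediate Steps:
1/((42002 + 38755)*8199) + 34364/((-45333/(-48850))) = (1/8199)/80757 + 34364/((-45333*(-1/48850))) = (1/80757)*(1/8199) + 34364/(45333/48850) = 1/662126643 + 34364*(48850/45333) = 1/662126643 + 1678681400/45333 = 41166654816614279/1111710633597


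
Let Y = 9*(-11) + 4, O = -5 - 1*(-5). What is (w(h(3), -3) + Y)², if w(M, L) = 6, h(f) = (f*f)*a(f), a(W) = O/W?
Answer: 7921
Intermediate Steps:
O = 0 (O = -5 + 5 = 0)
a(W) = 0 (a(W) = 0/W = 0)
h(f) = 0 (h(f) = (f*f)*0 = f²*0 = 0)
Y = -95 (Y = -99 + 4 = -95)
(w(h(3), -3) + Y)² = (6 - 95)² = (-89)² = 7921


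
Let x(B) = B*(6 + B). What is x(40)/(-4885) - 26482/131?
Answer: -25921122/127987 ≈ -202.53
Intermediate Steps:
x(40)/(-4885) - 26482/131 = (40*(6 + 40))/(-4885) - 26482/131 = (40*46)*(-1/4885) - 26482*1/131 = 1840*(-1/4885) - 26482/131 = -368/977 - 26482/131 = -25921122/127987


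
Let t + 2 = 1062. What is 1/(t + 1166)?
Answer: 1/2226 ≈ 0.00044924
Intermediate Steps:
t = 1060 (t = -2 + 1062 = 1060)
1/(t + 1166) = 1/(1060 + 1166) = 1/2226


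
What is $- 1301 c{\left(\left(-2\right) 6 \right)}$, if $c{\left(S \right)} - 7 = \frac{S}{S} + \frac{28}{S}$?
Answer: $- \frac{22117}{3} \approx -7372.3$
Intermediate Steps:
$c{\left(S \right)} = 8 + \frac{28}{S}$ ($c{\left(S \right)} = 7 + \left(\frac{S}{S} + \frac{28}{S}\right) = 7 + \left(1 + \frac{28}{S}\right) = 8 + \frac{28}{S}$)
$- 1301 c{\left(\left(-2\right) 6 \right)} = - 1301 \left(8 + \frac{28}{\left(-2\right) 6}\right) = - 1301 \left(8 + \frac{28}{-12}\right) = - 1301 \left(8 + 28 \left(- \frac{1}{12}\right)\right) = - 1301 \left(8 - \frac{7}{3}\right) = \left(-1301\right) \frac{17}{3} = - \frac{22117}{3}$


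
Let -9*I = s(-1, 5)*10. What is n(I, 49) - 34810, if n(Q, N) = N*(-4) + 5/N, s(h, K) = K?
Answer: -1715289/49 ≈ -35006.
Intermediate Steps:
I = -50/9 (I = -5*10/9 = -⅑*50 = -50/9 ≈ -5.5556)
n(Q, N) = -4*N + 5/N
n(I, 49) - 34810 = (-4*49 + 5/49) - 34810 = (-196 + 5*(1/49)) - 34810 = (-196 + 5/49) - 34810 = -9599/49 - 34810 = -1715289/49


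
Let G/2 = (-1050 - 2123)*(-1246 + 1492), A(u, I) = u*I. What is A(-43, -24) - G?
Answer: 1562148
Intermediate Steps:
A(u, I) = I*u
G = -1561116 (G = 2*((-1050 - 2123)*(-1246 + 1492)) = 2*(-3173*246) = 2*(-780558) = -1561116)
A(-43, -24) - G = -24*(-43) - 1*(-1561116) = 1032 + 1561116 = 1562148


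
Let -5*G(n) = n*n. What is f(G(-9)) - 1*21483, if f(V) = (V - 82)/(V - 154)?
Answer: -18281542/851 ≈ -21482.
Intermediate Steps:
G(n) = -n²/5 (G(n) = -n*n/5 = -n²/5)
f(V) = (-82 + V)/(-154 + V)
f(G(-9)) - 1*21483 = (-82 - ⅕*(-9)²)/(-154 - ⅕*(-9)²) - 1*21483 = (-82 - ⅕*81)/(-154 - ⅕*81) - 21483 = (-82 - 81/5)/(-154 - 81/5) - 21483 = -491/5/(-851/5) - 21483 = -5/851*(-491/5) - 21483 = 491/851 - 21483 = -18281542/851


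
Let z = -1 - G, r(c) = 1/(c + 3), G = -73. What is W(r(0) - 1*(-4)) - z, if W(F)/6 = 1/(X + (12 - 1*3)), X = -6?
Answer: -70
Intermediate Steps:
r(c) = 1/(3 + c)
z = 72 (z = -1 - 1*(-73) = -1 + 73 = 72)
W(F) = 2 (W(F) = 6/(-6 + (12 - 1*3)) = 6/(-6 + (12 - 3)) = 6/(-6 + 9) = 6/3 = 6*(1/3) = 2)
W(r(0) - 1*(-4)) - z = 2 - 1*72 = 2 - 72 = -70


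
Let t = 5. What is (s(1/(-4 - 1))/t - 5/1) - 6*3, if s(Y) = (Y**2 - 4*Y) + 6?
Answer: -2704/125 ≈ -21.632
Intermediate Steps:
s(Y) = 6 + Y**2 - 4*Y
(s(1/(-4 - 1))/t - 5/1) - 6*3 = ((6 + (1/(-4 - 1))**2 - 4/(-4 - 1))/5 - 5/1) - 6*3 = ((6 + (1/(-5))**2 - 4/(-5))*(1/5) - 5*1) - 18 = ((6 + (-1/5)**2 - 4*(-1/5))*(1/5) - 5) - 18 = ((6 + 1/25 + 4/5)*(1/5) - 5) - 18 = ((171/25)*(1/5) - 5) - 18 = (171/125 - 5) - 18 = -454/125 - 18 = -2704/125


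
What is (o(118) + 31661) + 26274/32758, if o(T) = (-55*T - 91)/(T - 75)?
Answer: 22191522009/704297 ≈ 31509.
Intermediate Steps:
o(T) = (-91 - 55*T)/(-75 + T)
(o(118) + 31661) + 26274/32758 = ((-91 - 55*118)/(-75 + 118) + 31661) + 26274/32758 = ((-91 - 6490)/43 + 31661) + 26274*(1/32758) = ((1/43)*(-6581) + 31661) + 13137/16379 = (-6581/43 + 31661) + 13137/16379 = 1354842/43 + 13137/16379 = 22191522009/704297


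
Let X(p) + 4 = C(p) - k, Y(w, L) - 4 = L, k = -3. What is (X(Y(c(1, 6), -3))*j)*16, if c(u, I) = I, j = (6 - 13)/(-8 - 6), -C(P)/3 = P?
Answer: -32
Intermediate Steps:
C(P) = -3*P
j = ½ (j = -7/(-14) = -7*(-1/14) = ½ ≈ 0.50000)
Y(w, L) = 4 + L
X(p) = -1 - 3*p (X(p) = -4 + (-3*p - 1*(-3)) = -4 + (-3*p + 3) = -4 + (3 - 3*p) = -1 - 3*p)
(X(Y(c(1, 6), -3))*j)*16 = ((-1 - 3*(4 - 3))*(½))*16 = ((-1 - 3*1)*(½))*16 = ((-1 - 3)*(½))*16 = -4*½*16 = -2*16 = -32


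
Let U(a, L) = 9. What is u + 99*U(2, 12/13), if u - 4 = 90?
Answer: 985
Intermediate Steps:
u = 94 (u = 4 + 90 = 94)
u + 99*U(2, 12/13) = 94 + 99*9 = 94 + 891 = 985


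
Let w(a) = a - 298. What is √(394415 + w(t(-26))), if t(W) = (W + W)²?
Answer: √396821 ≈ 629.94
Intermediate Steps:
t(W) = 4*W² (t(W) = (2*W)² = 4*W²)
w(a) = -298 + a
√(394415 + w(t(-26))) = √(394415 + (-298 + 4*(-26)²)) = √(394415 + (-298 + 4*676)) = √(394415 + (-298 + 2704)) = √(394415 + 2406) = √396821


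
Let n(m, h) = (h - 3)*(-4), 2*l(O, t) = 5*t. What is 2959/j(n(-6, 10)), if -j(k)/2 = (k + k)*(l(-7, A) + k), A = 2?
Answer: -2959/2576 ≈ -1.1487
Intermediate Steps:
l(O, t) = 5*t/2 (l(O, t) = (5*t)/2 = 5*t/2)
n(m, h) = 12 - 4*h (n(m, h) = (-3 + h)*(-4) = 12 - 4*h)
j(k) = -4*k*(5 + k) (j(k) = -2*(k + k)*((5/2)*2 + k) = -2*2*k*(5 + k) = -4*k*(5 + k))
2959/j(n(-6, 10)) = 2959/((-4*(12 - 4*10)*(5 + (12 - 4*10)))) = 2959/((-4*(12 - 40)*(5 + (12 - 40)))) = 2959/((-4*(-28)*(5 - 28))) = 2959/((-4*(-28)*(-23))) = 2959/(-2576) = 2959*(-1/2576) = -2959/2576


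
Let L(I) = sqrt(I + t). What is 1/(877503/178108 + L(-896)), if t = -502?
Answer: 52096768108/15039336708427 - 31722459664*I*sqrt(1398)/45118010125281 ≈ 0.003464 - 0.026289*I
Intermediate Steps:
L(I) = sqrt(-502 + I) (L(I) = sqrt(I - 502) = sqrt(-502 + I))
1/(877503/178108 + L(-896)) = 1/(877503/178108 + sqrt(-502 - 896)) = 1/(877503*(1/178108) + sqrt(-1398)) = 1/(877503/178108 + I*sqrt(1398))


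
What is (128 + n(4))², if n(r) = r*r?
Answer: 20736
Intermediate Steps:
n(r) = r²
(128 + n(4))² = (128 + 4²)² = (128 + 16)² = 144² = 20736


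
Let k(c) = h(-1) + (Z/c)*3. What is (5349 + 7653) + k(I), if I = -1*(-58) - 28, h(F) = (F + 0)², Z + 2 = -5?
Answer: 130023/10 ≈ 13002.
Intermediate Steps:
Z = -7 (Z = -2 - 5 = -7)
h(F) = F²
I = 30 (I = 58 - 28 = 30)
k(c) = 1 - 21/c (k(c) = (-1)² - 7/c*3 = 1 - 21/c)
(5349 + 7653) + k(I) = (5349 + 7653) + (-21 + 30)/30 = 13002 + (1/30)*9 = 13002 + 3/10 = 130023/10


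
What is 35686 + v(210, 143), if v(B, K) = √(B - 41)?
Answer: 35699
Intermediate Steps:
v(B, K) = √(-41 + B)
35686 + v(210, 143) = 35686 + √(-41 + 210) = 35686 + √169 = 35686 + 13 = 35699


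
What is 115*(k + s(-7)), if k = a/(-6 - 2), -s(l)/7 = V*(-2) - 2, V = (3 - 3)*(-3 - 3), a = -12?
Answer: 3565/2 ≈ 1782.5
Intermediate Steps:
V = 0 (V = 0*(-6) = 0)
s(l) = 14 (s(l) = -7*(0*(-2) - 2) = -7*(0 - 2) = -7*(-2) = 14)
k = 3/2 (k = -12/(-6 - 2) = -12/(-8) = -12*(-⅛) = 3/2 ≈ 1.5000)
115*(k + s(-7)) = 115*(3/2 + 14) = 115*(31/2) = 3565/2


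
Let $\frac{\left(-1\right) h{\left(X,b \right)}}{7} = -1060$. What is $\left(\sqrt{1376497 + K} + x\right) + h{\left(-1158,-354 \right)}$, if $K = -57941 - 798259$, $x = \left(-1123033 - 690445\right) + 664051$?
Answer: $-1142007 + \sqrt{520297} \approx -1.1413 \cdot 10^{6}$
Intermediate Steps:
$x = -1149427$ ($x = -1813478 + 664051 = -1149427$)
$K = -856200$
$h{\left(X,b \right)} = 7420$ ($h{\left(X,b \right)} = \left(-7\right) \left(-1060\right) = 7420$)
$\left(\sqrt{1376497 + K} + x\right) + h{\left(-1158,-354 \right)} = \left(\sqrt{1376497 - 856200} - 1149427\right) + 7420 = \left(\sqrt{520297} - 1149427\right) + 7420 = \left(-1149427 + \sqrt{520297}\right) + 7420 = -1142007 + \sqrt{520297}$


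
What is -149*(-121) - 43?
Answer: 17986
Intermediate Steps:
-149*(-121) - 43 = 18029 - 43 = 17986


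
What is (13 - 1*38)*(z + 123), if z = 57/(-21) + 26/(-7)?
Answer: -20400/7 ≈ -2914.3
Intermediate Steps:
z = -45/7 (z = 57*(-1/21) + 26*(-⅐) = -19/7 - 26/7 = -45/7 ≈ -6.4286)
(13 - 1*38)*(z + 123) = (13 - 1*38)*(-45/7 + 123) = (13 - 38)*(816/7) = -25*816/7 = -20400/7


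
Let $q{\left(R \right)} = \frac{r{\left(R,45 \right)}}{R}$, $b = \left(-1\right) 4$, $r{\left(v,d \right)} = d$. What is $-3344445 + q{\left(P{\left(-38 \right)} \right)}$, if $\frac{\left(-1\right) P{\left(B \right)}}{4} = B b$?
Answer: $- \frac{2033422605}{608} \approx -3.3444 \cdot 10^{6}$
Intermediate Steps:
$b = -4$
$P{\left(B \right)} = 16 B$ ($P{\left(B \right)} = - 4 B \left(-4\right) = - 4 \left(- 4 B\right) = 16 B$)
$q{\left(R \right)} = \frac{45}{R}$
$-3344445 + q{\left(P{\left(-38 \right)} \right)} = -3344445 + \frac{45}{16 \left(-38\right)} = -3344445 + \frac{45}{-608} = -3344445 + 45 \left(- \frac{1}{608}\right) = -3344445 - \frac{45}{608} = - \frac{2033422605}{608}$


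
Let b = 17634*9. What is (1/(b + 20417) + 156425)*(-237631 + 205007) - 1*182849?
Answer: -914134894025651/179123 ≈ -5.1034e+9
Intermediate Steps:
b = 158706
(1/(b + 20417) + 156425)*(-237631 + 205007) - 1*182849 = (1/(158706 + 20417) + 156425)*(-237631 + 205007) - 1*182849 = (1/179123 + 156425)*(-32624) - 182849 = (28019315276/179123)*(-32624) - 182849 = -914102141564224/179123 - 182849 = -914134894025651/179123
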